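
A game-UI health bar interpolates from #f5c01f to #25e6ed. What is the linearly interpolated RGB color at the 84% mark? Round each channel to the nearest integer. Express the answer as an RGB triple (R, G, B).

(70, 224, 204)

#f5c01f → (245, 192, 31); #25e6ed → (37, 230, 237).
84% corresponds to t = 0.84.
R = 245 + 0.84 × (37 − 245) = 245 + 0.84 × -208 = 70.28 → 70
G = 192 + 0.84 × (230 − 192) = 192 + 0.84 × 38 = 223.92 → 224
B = 31 + 0.84 × (237 − 31) = 31 + 0.84 × 206 = 204.04 → 204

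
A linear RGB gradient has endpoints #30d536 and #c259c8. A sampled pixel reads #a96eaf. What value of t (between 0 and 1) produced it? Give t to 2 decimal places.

Invert the lerp on the R channel (largest span, 146): t = (169 − 48) / (194 − 48) = 121/146 = 0.82877.
Check on G: (110 − 213)/(89 − 213) = 0.8306 ✓

0.83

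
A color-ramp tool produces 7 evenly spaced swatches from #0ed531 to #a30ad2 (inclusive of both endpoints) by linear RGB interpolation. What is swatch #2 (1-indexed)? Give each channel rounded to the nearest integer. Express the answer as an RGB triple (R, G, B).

With 7 swatches and endpoints inclusive, swatch 2 sits at t = (2 − 1)/(7 − 1) = 1/6 ≈ 0.1667.
#0ed531 → (14, 213, 49); #a30ad2 → (163, 10, 210).
R = 14 + 0.1667 × (163 − 14) = 38.838 → 39
G = 213 + 0.1667 × (10 − 213) = 179.16 → 179
B = 49 + 0.1667 × (210 − 49) = 75.839 → 76

(39, 179, 76)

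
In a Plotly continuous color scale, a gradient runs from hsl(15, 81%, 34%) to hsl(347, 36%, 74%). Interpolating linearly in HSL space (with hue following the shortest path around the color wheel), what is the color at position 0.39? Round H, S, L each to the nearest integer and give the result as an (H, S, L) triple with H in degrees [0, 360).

(4, 63, 50)

Hue: 347 − 15 = 332°, but |332| > 180 so the shorter arc goes the other way: Δh = 332 − 360 = -28°.
H = 15 + 0.39 × (-28) = 4.08 → 4°
S = 81 + 0.39 × (36 − 81) = 63.45 → 63%
L = 34 + 0.39 × (74 − 34) = 49.6 → 50%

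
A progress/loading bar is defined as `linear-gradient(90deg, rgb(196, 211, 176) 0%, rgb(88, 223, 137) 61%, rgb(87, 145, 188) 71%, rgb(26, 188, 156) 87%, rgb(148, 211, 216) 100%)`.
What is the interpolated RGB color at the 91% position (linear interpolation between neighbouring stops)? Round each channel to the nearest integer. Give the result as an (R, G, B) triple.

91% lies between the 87% and 100% stops, so the local fraction is t = (91 − 87)/(100 − 87) = 4/13 ≈ 0.3077.
R = 26 + 0.3077 × (148 − 26) = 63.539 → 64
G = 188 + 0.3077 × (211 − 188) = 195.077 → 195
B = 156 + 0.3077 × (216 − 156) = 174.462 → 174

(64, 195, 174)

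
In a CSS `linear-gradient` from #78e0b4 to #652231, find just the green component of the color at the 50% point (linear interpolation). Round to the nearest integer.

G₁ = 224 (from #78e0b4), G₂ = 34 (from #652231).
G = 224 + 0.5 × (34 − 224) = 129 → 129

129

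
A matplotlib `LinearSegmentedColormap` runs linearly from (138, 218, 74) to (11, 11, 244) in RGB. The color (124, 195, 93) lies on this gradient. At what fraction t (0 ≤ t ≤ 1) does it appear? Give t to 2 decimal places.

0.11

Invert the lerp on the G channel (largest span, 207): t = (195 − 218) / (11 − 218) = -23/-207 = 0.11111.
Check on R: (124 − 138)/(11 − 138) = 0.1102 ✓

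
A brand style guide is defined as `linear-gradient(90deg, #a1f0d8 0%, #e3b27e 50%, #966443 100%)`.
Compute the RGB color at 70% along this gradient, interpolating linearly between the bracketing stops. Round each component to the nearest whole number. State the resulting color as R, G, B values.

70% lies between the 50% and 100% stops, so the local fraction is t = (70 − 50)/(100 − 50) = 20/50 ≈ 0.4.
#e3b27e → (227, 178, 126); #966443 → (150, 100, 67).
R = 227 + 0.4 × (150 − 227) = 196.2 → 196
G = 178 + 0.4 × (100 − 178) = 146.8 → 147
B = 126 + 0.4 × (67 − 126) = 102.4 → 102

(196, 147, 102)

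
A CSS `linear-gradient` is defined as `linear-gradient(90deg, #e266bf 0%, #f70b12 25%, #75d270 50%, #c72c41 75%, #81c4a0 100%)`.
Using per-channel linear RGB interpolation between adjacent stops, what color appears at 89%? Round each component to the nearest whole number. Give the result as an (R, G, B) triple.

(160, 129, 118)

89% lies between the 75% and 100% stops, so the local fraction is t = (89 − 75)/(100 − 75) = 14/25 ≈ 0.56.
#c72c41 → (199, 44, 65); #81c4a0 → (129, 196, 160).
R = 199 + 0.56 × (129 − 199) = 159.8 → 160
G = 44 + 0.56 × (196 − 44) = 129.12 → 129
B = 65 + 0.56 × (160 − 65) = 118.2 → 118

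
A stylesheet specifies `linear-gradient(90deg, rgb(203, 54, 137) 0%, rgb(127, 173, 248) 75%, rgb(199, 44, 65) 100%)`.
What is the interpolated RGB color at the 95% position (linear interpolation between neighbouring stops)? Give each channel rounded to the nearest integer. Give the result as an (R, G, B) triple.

(185, 70, 102)

95% lies between the 75% and 100% stops, so the local fraction is t = (95 − 75)/(100 − 75) = 20/25 ≈ 0.8.
R = 127 + 0.8 × (199 − 127) = 184.6 → 185
G = 173 + 0.8 × (44 − 173) = 69.8 → 70
B = 248 + 0.8 × (65 − 248) = 101.6 → 102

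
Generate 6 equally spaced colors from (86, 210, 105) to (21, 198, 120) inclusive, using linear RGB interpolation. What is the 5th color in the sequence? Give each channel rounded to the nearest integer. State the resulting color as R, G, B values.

(34, 200, 117)

With 6 swatches and endpoints inclusive, swatch 5 sits at t = (5 − 1)/(6 − 1) = 4/5 ≈ 0.8.
R = 86 + 0.8 × (21 − 86) = 34 → 34
G = 210 + 0.8 × (198 − 210) = 200.4 → 200
B = 105 + 0.8 × (120 − 105) = 117 → 117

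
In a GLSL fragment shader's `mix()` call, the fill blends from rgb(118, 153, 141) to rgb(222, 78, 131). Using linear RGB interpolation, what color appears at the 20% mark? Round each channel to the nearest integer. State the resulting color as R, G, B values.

(139, 138, 139)

20% corresponds to t = 0.2.
R = 118 + 0.2 × (222 − 118) = 118 + 0.2 × 104 = 138.8 → 139
G = 153 + 0.2 × (78 − 153) = 153 + 0.2 × -75 = 138 → 138
B = 141 + 0.2 × (131 − 141) = 141 + 0.2 × -10 = 139 → 139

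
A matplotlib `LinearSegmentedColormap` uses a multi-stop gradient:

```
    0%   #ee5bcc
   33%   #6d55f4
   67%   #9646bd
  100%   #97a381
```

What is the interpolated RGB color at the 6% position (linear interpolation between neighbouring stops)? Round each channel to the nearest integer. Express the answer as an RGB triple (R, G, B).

(215, 90, 211)

6% lies between the 0% and 33% stops, so the local fraction is t = (6 − 0)/(33 − 0) = 6/33 ≈ 0.1818.
#ee5bcc → (238, 91, 204); #6d55f4 → (109, 85, 244).
R = 238 + 0.1818 × (109 − 238) = 214.548 → 215
G = 91 + 0.1818 × (85 − 91) = 89.909 → 90
B = 204 + 0.1818 × (244 − 204) = 211.272 → 211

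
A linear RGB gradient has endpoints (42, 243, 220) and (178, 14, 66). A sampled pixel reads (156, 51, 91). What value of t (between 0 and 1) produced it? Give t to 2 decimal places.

Invert the lerp on the G channel (largest span, 229): t = (51 − 243) / (14 − 243) = -192/-229 = 0.83843.
Check on R: (156 − 42)/(178 − 42) = 0.8382 ✓

0.84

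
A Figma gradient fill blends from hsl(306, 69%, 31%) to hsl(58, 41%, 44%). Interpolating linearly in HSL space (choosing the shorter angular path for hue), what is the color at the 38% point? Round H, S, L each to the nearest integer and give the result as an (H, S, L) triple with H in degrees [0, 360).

(349, 58, 36)

Hue: 58 − 306 = -248°, but |-248| > 180 so the shorter arc goes the other way: Δh = -248 + 360 = 112°.
H = 306 + 0.38 × (112) = 348.56 → 349°
S = 69 + 0.38 × (41 − 69) = 58.36 → 58%
L = 31 + 0.38 × (44 − 31) = 35.94 → 36%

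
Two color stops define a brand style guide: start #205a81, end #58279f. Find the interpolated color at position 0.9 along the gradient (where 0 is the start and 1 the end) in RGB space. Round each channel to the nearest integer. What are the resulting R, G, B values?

(82, 44, 156)

#205a81 → (32, 90, 129); #58279f → (88, 39, 159).
R = 32 + 0.9 × (88 − 32) = 32 + 0.9 × 56 = 82.4 → 82
G = 90 + 0.9 × (39 − 90) = 90 + 0.9 × -51 = 44.1 → 44
B = 129 + 0.9 × (159 − 129) = 129 + 0.9 × 30 = 156 → 156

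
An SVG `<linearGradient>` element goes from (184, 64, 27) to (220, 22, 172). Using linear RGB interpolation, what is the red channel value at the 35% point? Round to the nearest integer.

197

R = 184 + 0.35 × (220 − 184) = 196.6 → 197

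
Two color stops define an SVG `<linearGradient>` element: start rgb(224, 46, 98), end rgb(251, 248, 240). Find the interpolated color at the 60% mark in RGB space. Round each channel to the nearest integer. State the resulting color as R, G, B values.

60% corresponds to t = 0.6.
R = 224 + 0.6 × (251 − 224) = 224 + 0.6 × 27 = 240.2 → 240
G = 46 + 0.6 × (248 − 46) = 46 + 0.6 × 202 = 167.2 → 167
B = 98 + 0.6 × (240 − 98) = 98 + 0.6 × 142 = 183.2 → 183
So the blended color is (240, 167, 183), about #f0a7b7.

(240, 167, 183)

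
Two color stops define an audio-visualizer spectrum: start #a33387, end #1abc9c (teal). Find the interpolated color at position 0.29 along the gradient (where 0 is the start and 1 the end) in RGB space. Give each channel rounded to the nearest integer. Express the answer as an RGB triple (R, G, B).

(123, 91, 141)

#a33387 → (163, 51, 135); #1abc9c → (26, 188, 156).
R = 163 + 0.29 × (26 − 163) = 163 + 0.29 × -137 = 123.27 → 123
G = 51 + 0.29 × (188 − 51) = 51 + 0.29 × 137 = 90.73 → 91
B = 135 + 0.29 × (156 − 135) = 135 + 0.29 × 21 = 141.09 → 141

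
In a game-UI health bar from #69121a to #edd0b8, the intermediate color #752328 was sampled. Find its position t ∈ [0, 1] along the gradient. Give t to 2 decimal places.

0.09

Invert the lerp on the G channel (largest span, 190): t = (35 − 18) / (208 − 18) = 17/190 = 0.089474.
Check on R: (117 − 105)/(237 − 105) = 0.09091 ✓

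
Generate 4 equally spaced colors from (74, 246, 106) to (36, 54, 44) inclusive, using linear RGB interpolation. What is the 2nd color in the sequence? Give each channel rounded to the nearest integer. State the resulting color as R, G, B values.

With 4 swatches and endpoints inclusive, swatch 2 sits at t = (2 − 1)/(4 − 1) = 1/3 ≈ 0.3333.
R = 74 + 0.3333 × (36 − 74) = 61.335 → 61
G = 246 + 0.3333 × (54 − 246) = 182.006 → 182
B = 106 + 0.3333 × (44 − 106) = 85.335 → 85

(61, 182, 85)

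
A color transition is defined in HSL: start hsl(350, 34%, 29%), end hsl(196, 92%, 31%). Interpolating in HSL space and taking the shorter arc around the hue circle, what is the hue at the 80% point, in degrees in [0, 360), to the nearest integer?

Hue arc: Δh = 196 − 350 = -154° (|Δh| ≤ 180, already the shorter path).
H = 350 + 0.8 × (-154) = 226.8 → 227°

227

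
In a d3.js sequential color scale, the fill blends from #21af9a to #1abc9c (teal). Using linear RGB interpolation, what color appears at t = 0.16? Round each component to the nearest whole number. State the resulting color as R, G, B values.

(32, 177, 154)

#21af9a → (33, 175, 154); #1abc9c → (26, 188, 156).
R = 33 + 0.16 × (26 − 33) = 33 + 0.16 × -7 = 31.88 → 32
G = 175 + 0.16 × (188 − 175) = 175 + 0.16 × 13 = 177.08 → 177
B = 154 + 0.16 × (156 − 154) = 154 + 0.16 × 2 = 154.32 → 154
So the blended color is (32, 177, 154), about #20b19a.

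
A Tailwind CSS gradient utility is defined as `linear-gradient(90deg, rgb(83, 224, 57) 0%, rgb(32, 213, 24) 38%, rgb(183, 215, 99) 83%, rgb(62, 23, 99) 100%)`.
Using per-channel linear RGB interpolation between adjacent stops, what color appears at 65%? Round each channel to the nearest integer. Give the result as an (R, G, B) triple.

65% lies between the 38% and 83% stops, so the local fraction is t = (65 − 38)/(83 − 38) = 27/45 ≈ 0.6.
R = 32 + 0.6 × (183 − 32) = 122.6 → 123
G = 213 + 0.6 × (215 − 213) = 214.2 → 214
B = 24 + 0.6 × (99 − 24) = 69 → 69

(123, 214, 69)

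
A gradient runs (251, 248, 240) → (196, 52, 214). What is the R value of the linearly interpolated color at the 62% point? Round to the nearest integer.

217

R = 251 + 0.62 × (196 − 251) = 216.9 → 217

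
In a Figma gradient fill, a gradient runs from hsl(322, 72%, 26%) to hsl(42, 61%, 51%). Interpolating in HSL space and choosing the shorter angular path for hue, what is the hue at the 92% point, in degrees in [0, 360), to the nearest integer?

36

Hue: 42 − 322 = -280°, but |-280| > 180 so the shorter arc goes the other way: Δh = -280 + 360 = 80°.
H = 322 + 0.92 × (80) = 395.6 → 396 → 396 mod 360 = 36°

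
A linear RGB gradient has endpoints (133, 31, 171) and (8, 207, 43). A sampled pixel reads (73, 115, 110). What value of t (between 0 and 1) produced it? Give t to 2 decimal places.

Invert the lerp on the G channel (largest span, 176): t = (115 − 31) / (207 − 31) = 84/176 = 0.47727.
Check on R: (73 − 133)/(8 − 133) = 0.48 ✓

0.48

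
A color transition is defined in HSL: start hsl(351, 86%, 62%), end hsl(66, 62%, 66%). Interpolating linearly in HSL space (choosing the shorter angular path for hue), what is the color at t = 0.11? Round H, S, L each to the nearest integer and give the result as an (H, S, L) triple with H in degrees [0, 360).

Hue: 66 − 351 = -285°, but |-285| > 180 so the shorter arc goes the other way: Δh = -285 + 360 = 75°.
H = 351 + 0.11 × (75) = 359.25 → 359°
S = 86 + 0.11 × (62 − 86) = 83.36 → 83%
L = 62 + 0.11 × (66 − 62) = 62.44 → 62%

(359, 83, 62)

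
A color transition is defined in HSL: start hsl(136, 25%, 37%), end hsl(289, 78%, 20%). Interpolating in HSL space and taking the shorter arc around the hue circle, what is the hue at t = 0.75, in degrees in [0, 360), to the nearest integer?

251

Hue arc: Δh = 289 − 136 = 153° (|Δh| ≤ 180, already the shorter path).
H = 136 + 0.75 × (153) = 250.75 → 251°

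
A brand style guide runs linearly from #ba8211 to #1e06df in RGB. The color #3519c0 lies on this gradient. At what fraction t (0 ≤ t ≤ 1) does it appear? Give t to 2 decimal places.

0.85

Invert the lerp on the B channel (largest span, 206): t = (192 − 17) / (223 − 17) = 175/206 = 0.84951.
Check on R: (53 − 186)/(30 − 186) = 0.8526 ✓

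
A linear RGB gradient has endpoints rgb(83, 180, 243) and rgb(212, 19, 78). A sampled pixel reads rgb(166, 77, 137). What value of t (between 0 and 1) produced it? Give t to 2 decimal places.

0.64

Invert the lerp on the B channel (largest span, 165): t = (137 − 243) / (78 − 243) = -106/-165 = 0.64242.
Check on R: (166 − 83)/(212 − 83) = 0.6434 ✓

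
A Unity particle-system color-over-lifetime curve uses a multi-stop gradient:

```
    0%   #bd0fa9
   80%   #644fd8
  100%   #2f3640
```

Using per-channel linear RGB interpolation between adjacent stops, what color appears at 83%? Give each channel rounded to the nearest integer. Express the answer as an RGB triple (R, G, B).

(92, 75, 193)

83% lies between the 80% and 100% stops, so the local fraction is t = (83 − 80)/(100 − 80) = 3/20 ≈ 0.15.
#644fd8 → (100, 79, 216); #2f3640 → (47, 54, 64).
R = 100 + 0.15 × (47 − 100) = 92.05 → 92
G = 79 + 0.15 × (54 − 79) = 75.25 → 75
B = 216 + 0.15 × (64 − 216) = 193.2 → 193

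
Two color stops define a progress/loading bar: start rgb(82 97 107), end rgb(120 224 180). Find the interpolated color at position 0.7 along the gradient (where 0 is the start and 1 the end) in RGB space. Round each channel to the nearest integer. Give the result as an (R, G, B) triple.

(109, 186, 158)

R = 82 + 0.7 × (120 − 82) = 82 + 0.7 × 38 = 108.6 → 109
G = 97 + 0.7 × (224 − 97) = 97 + 0.7 × 127 = 185.9 → 186
B = 107 + 0.7 × (180 − 107) = 107 + 0.7 × 73 = 158.1 → 158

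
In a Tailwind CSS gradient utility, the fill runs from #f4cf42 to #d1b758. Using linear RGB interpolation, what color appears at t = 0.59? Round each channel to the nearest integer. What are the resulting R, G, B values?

(223, 193, 79)

#f4cf42 → (244, 207, 66); #d1b758 → (209, 183, 88).
R = 244 + 0.59 × (209 − 244) = 244 + 0.59 × -35 = 223.35 → 223
G = 207 + 0.59 × (183 − 207) = 207 + 0.59 × -24 = 192.84 → 193
B = 66 + 0.59 × (88 − 66) = 66 + 0.59 × 22 = 78.98 → 79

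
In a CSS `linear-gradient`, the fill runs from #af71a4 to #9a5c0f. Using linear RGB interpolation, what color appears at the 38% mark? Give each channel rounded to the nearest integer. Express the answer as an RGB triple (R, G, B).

(167, 105, 107)

#af71a4 → (175, 113, 164); #9a5c0f → (154, 92, 15).
38% corresponds to t = 0.38.
R = 175 + 0.38 × (154 − 175) = 175 + 0.38 × -21 = 167.02 → 167
G = 113 + 0.38 × (92 − 113) = 113 + 0.38 × -21 = 105.02 → 105
B = 164 + 0.38 × (15 − 164) = 164 + 0.38 × -149 = 107.38 → 107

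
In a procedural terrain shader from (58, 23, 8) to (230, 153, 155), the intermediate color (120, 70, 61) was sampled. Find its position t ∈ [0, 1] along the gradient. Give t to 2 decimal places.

Invert the lerp on the R channel (largest span, 172): t = (120 − 58) / (230 − 58) = 62/172 = 0.36047.
Check on G: (70 − 23)/(153 − 23) = 0.3615 ✓

0.36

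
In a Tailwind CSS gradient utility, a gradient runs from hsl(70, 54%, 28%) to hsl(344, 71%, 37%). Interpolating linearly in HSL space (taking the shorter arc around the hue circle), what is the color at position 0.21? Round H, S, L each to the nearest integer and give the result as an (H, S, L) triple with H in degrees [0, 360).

(52, 58, 30)

Hue: 344 − 70 = 274°, but |274| > 180 so the shorter arc goes the other way: Δh = 274 − 360 = -86°.
H = 70 + 0.21 × (-86) = 51.94 → 52°
S = 54 + 0.21 × (71 − 54) = 57.57 → 58%
L = 28 + 0.21 × (37 − 28) = 29.89 → 30%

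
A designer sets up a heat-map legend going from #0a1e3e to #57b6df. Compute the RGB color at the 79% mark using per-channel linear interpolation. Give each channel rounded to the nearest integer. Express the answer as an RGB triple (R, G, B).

#0a1e3e → (10, 30, 62); #57b6df → (87, 182, 223).
79% corresponds to t = 0.79.
R = 10 + 0.79 × (87 − 10) = 10 + 0.79 × 77 = 70.83 → 71
G = 30 + 0.79 × (182 − 30) = 30 + 0.79 × 152 = 150.08 → 150
B = 62 + 0.79 × (223 − 62) = 62 + 0.79 × 161 = 189.19 → 189
So the blended color is (71, 150, 189), about #4796bd.

(71, 150, 189)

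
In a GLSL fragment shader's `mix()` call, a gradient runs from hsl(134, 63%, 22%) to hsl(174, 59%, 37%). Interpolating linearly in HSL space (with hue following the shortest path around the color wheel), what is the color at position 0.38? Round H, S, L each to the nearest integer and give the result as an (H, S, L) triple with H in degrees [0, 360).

(149, 61, 28)

Hue arc: Δh = 174 − 134 = 40° (|Δh| ≤ 180, already the shorter path).
H = 134 + 0.38 × (40) = 149.2 → 149°
S = 63 + 0.38 × (59 − 63) = 61.48 → 61%
L = 22 + 0.38 × (37 − 22) = 27.7 → 28%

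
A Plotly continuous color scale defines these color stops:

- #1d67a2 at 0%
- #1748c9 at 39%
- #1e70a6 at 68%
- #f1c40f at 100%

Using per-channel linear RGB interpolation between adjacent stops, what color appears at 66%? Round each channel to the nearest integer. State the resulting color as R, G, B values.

66% lies between the 39% and 68% stops, so the local fraction is t = (66 − 39)/(68 − 39) = 27/29 ≈ 0.931.
#1748c9 → (23, 72, 201); #1e70a6 → (30, 112, 166).
R = 23 + 0.931 × (30 − 23) = 29.517 → 30
G = 72 + 0.931 × (112 − 72) = 109.24 → 109
B = 201 + 0.931 × (166 − 201) = 168.415 → 168

(30, 109, 168)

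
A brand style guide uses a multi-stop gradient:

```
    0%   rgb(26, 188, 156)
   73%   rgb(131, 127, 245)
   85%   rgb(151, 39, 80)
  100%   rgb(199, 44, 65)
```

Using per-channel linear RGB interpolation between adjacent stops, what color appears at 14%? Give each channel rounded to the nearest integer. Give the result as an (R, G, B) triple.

(46, 176, 173)

14% lies between the 0% and 73% stops, so the local fraction is t = (14 − 0)/(73 − 0) = 14/73 ≈ 0.1918.
R = 26 + 0.1918 × (131 − 26) = 46.139 → 46
G = 188 + 0.1918 × (127 − 188) = 176.3 → 176
B = 156 + 0.1918 × (245 − 156) = 173.07 → 173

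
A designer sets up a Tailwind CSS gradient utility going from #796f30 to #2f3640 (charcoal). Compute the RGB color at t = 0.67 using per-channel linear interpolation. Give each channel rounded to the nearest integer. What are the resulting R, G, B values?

#796f30 → (121, 111, 48); #2f3640 → (47, 54, 64).
R = 121 + 0.67 × (47 − 121) = 121 + 0.67 × -74 = 71.42 → 71
G = 111 + 0.67 × (54 − 111) = 111 + 0.67 × -57 = 72.81 → 73
B = 48 + 0.67 × (64 − 48) = 48 + 0.67 × 16 = 58.72 → 59
So the blended color is (71, 73, 59), about #47493b.

(71, 73, 59)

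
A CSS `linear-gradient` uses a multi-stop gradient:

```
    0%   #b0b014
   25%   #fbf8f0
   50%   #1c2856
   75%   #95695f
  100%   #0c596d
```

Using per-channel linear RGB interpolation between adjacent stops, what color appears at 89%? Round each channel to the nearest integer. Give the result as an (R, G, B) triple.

89% lies between the 75% and 100% stops, so the local fraction is t = (89 − 75)/(100 − 75) = 14/25 ≈ 0.56.
#95695f → (149, 105, 95); #0c596d → (12, 89, 109).
R = 149 + 0.56 × (12 − 149) = 72.28 → 72
G = 105 + 0.56 × (89 − 105) = 96.04 → 96
B = 95 + 0.56 × (109 − 95) = 102.84 → 103

(72, 96, 103)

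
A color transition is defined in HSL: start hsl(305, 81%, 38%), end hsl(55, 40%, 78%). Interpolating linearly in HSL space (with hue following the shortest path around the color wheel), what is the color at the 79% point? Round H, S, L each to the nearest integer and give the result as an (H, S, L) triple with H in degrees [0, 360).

Hue: 55 − 305 = -250°, but |-250| > 180 so the shorter arc goes the other way: Δh = -250 + 360 = 110°.
H = 305 + 0.79 × (110) = 391.9 → 392 → 392 mod 360 = 32°
S = 81 + 0.79 × (40 − 81) = 48.61 → 49%
L = 38 + 0.79 × (78 − 38) = 69.6 → 70%

(32, 49, 70)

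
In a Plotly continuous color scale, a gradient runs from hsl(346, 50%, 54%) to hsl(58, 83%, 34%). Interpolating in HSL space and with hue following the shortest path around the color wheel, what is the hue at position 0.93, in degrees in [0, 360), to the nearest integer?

Hue: 58 − 346 = -288°, but |-288| > 180 so the shorter arc goes the other way: Δh = -288 + 360 = 72°.
H = 346 + 0.93 × (72) = 412.96 → 413 → 413 mod 360 = 53°

53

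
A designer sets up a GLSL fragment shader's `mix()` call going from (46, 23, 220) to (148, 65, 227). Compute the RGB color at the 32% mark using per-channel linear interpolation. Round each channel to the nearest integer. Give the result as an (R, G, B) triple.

32% corresponds to t = 0.32.
R = 46 + 0.32 × (148 − 46) = 46 + 0.32 × 102 = 78.64 → 79
G = 23 + 0.32 × (65 − 23) = 23 + 0.32 × 42 = 36.44 → 36
B = 220 + 0.32 × (227 − 220) = 220 + 0.32 × 7 = 222.24 → 222

(79, 36, 222)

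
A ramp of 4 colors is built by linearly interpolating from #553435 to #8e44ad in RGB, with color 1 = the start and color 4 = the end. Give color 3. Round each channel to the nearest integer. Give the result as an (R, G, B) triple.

(123, 63, 133)

With 4 swatches and endpoints inclusive, swatch 3 sits at t = (3 − 1)/(4 − 1) = 2/3 ≈ 0.6667.
#553435 → (85, 52, 53); #8e44ad → (142, 68, 173).
R = 85 + 0.6667 × (142 − 85) = 123.002 → 123
G = 52 + 0.6667 × (68 − 52) = 62.667 → 63
B = 53 + 0.6667 × (173 − 53) = 133.004 → 133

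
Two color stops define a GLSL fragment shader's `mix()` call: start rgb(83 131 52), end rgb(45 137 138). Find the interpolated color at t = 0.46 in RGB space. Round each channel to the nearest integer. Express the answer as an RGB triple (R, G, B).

R = 83 + 0.46 × (45 − 83) = 83 + 0.46 × -38 = 65.52 → 66
G = 131 + 0.46 × (137 − 131) = 131 + 0.46 × 6 = 133.76 → 134
B = 52 + 0.46 × (138 − 52) = 52 + 0.46 × 86 = 91.56 → 92

(66, 134, 92)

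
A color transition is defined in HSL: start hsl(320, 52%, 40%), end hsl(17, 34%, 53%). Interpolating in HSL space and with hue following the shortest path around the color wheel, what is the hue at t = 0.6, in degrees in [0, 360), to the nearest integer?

354

Hue: 17 − 320 = -303°, but |-303| > 180 so the shorter arc goes the other way: Δh = -303 + 360 = 57°.
H = 320 + 0.6 × (57) = 354.2 → 354°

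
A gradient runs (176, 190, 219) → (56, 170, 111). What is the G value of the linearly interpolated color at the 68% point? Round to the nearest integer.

176

G = 190 + 0.68 × (170 − 190) = 176.4 → 176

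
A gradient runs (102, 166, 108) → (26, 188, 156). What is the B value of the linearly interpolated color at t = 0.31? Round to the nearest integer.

123

B = 108 + 0.31 × (156 − 108) = 122.88 → 123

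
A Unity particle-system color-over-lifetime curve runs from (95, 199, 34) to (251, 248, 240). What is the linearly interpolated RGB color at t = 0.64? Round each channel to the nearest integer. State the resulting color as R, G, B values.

(195, 230, 166)

R = 95 + 0.64 × (251 − 95) = 95 + 0.64 × 156 = 194.84 → 195
G = 199 + 0.64 × (248 − 199) = 199 + 0.64 × 49 = 230.36 → 230
B = 34 + 0.64 × (240 − 34) = 34 + 0.64 × 206 = 165.84 → 166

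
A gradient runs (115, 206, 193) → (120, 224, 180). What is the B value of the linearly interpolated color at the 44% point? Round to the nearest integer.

B = 193 + 0.44 × (180 − 193) = 187.28 → 187

187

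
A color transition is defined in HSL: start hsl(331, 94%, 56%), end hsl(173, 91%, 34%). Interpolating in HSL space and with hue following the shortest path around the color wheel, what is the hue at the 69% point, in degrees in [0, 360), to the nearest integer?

222

Hue arc: Δh = 173 − 331 = -158° (|Δh| ≤ 180, already the shorter path).
H = 331 + 0.69 × (-158) = 221.98 → 222°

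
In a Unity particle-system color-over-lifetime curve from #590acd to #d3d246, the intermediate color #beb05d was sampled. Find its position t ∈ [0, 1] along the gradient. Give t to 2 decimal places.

Invert the lerp on the G channel (largest span, 200): t = (176 − 10) / (210 − 10) = 166/200 = 0.83.
Check on R: (190 − 89)/(211 − 89) = 0.8279 ✓

0.83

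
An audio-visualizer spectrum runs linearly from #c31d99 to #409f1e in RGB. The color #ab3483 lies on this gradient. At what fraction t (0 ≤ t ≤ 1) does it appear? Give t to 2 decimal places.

Invert the lerp on the R channel (largest span, 131): t = (171 − 195) / (64 − 195) = -24/-131 = 0.18321.
Check on G: (52 − 29)/(159 − 29) = 0.1769 ✓

0.18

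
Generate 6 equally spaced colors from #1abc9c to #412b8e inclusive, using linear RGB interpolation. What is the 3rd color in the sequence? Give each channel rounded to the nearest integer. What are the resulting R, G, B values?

With 6 swatches and endpoints inclusive, swatch 3 sits at t = (3 − 1)/(6 − 1) = 2/5 ≈ 0.4.
#1abc9c → (26, 188, 156); #412b8e → (65, 43, 142).
R = 26 + 0.4 × (65 − 26) = 41.6 → 42
G = 188 + 0.4 × (43 − 188) = 130 → 130
B = 156 + 0.4 × (142 − 156) = 150.4 → 150

(42, 130, 150)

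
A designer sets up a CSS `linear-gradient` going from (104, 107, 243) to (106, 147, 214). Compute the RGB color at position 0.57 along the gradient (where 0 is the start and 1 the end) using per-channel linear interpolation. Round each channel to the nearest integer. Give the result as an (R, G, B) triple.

R = 104 + 0.57 × (106 − 104) = 104 + 0.57 × 2 = 105.14 → 105
G = 107 + 0.57 × (147 − 107) = 107 + 0.57 × 40 = 129.8 → 130
B = 243 + 0.57 × (214 − 243) = 243 + 0.57 × -29 = 226.47 → 226

(105, 130, 226)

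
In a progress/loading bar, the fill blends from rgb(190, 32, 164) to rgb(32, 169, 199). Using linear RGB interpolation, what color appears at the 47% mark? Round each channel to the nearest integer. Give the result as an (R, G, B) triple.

47% corresponds to t = 0.47.
R = 190 + 0.47 × (32 − 190) = 190 + 0.47 × -158 = 115.74 → 116
G = 32 + 0.47 × (169 − 32) = 32 + 0.47 × 137 = 96.39 → 96
B = 164 + 0.47 × (199 − 164) = 164 + 0.47 × 35 = 180.45 → 180

(116, 96, 180)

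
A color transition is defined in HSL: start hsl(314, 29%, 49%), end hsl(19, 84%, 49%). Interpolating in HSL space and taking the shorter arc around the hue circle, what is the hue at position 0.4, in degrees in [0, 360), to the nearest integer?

340

Hue: 19 − 314 = -295°, but |-295| > 180 so the shorter arc goes the other way: Δh = -295 + 360 = 65°.
H = 314 + 0.4 × (65) = 340 → 340°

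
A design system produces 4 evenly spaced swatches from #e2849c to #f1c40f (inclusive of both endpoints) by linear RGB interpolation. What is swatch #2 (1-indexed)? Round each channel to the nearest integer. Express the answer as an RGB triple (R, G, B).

With 4 swatches and endpoints inclusive, swatch 2 sits at t = (2 − 1)/(4 − 1) = 1/3 ≈ 0.3333.
#e2849c → (226, 132, 156); #f1c40f → (241, 196, 15).
R = 226 + 0.3333 × (241 − 226) = 231 → 231
G = 132 + 0.3333 × (196 − 132) = 153.331 → 153
B = 156 + 0.3333 × (15 − 156) = 109.005 → 109

(231, 153, 109)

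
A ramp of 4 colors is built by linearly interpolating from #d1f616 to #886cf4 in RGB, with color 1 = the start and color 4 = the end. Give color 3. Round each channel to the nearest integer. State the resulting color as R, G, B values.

With 4 swatches and endpoints inclusive, swatch 3 sits at t = (3 − 1)/(4 − 1) = 2/3 ≈ 0.6667.
#d1f616 → (209, 246, 22); #886cf4 → (136, 108, 244).
R = 209 + 0.6667 × (136 − 209) = 160.331 → 160
G = 246 + 0.6667 × (108 − 246) = 153.995 → 154
B = 22 + 0.6667 × (244 − 22) = 170.007 → 170

(160, 154, 170)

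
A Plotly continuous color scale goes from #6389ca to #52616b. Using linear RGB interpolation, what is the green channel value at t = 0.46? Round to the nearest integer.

119

G₁ = 137 (from #6389ca), G₂ = 97 (from #52616b).
G = 137 + 0.46 × (97 − 137) = 118.6 → 119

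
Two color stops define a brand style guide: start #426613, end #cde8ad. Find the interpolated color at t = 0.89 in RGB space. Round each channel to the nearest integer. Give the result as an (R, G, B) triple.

(190, 218, 156)

#426613 → (66, 102, 19); #cde8ad → (205, 232, 173).
R = 66 + 0.89 × (205 − 66) = 66 + 0.89 × 139 = 189.71 → 190
G = 102 + 0.89 × (232 − 102) = 102 + 0.89 × 130 = 217.7 → 218
B = 19 + 0.89 × (173 − 19) = 19 + 0.89 × 154 = 156.06 → 156
So the blended color is (190, 218, 156), about #beda9c.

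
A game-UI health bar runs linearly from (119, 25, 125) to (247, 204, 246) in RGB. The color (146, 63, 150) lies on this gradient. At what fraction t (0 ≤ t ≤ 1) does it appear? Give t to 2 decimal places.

0.21

Invert the lerp on the G channel (largest span, 179): t = (63 − 25) / (204 − 25) = 38/179 = 0.21229.
Check on R: (146 − 119)/(247 − 119) = 0.2109 ✓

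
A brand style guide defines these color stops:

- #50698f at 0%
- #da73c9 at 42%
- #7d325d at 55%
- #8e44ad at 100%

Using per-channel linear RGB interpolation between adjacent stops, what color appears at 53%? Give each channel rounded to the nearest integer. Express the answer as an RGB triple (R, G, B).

(139, 60, 110)

53% lies between the 42% and 55% stops, so the local fraction is t = (53 − 42)/(55 − 42) = 11/13 ≈ 0.8462.
#da73c9 → (218, 115, 201); #7d325d → (125, 50, 93).
R = 218 + 0.8462 × (125 − 218) = 139.303 → 139
G = 115 + 0.8462 × (50 − 115) = 59.997 → 60
B = 201 + 0.8462 × (93 − 201) = 109.61 → 110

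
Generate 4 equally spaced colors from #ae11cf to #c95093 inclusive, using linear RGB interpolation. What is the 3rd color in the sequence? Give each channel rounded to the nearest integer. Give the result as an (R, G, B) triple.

(192, 59, 167)

With 4 swatches and endpoints inclusive, swatch 3 sits at t = (3 − 1)/(4 − 1) = 2/3 ≈ 0.6667.
#ae11cf → (174, 17, 207); #c95093 → (201, 80, 147).
R = 174 + 0.6667 × (201 − 174) = 192.001 → 192
G = 17 + 0.6667 × (80 − 17) = 59.002 → 59
B = 207 + 0.6667 × (147 − 207) = 166.998 → 167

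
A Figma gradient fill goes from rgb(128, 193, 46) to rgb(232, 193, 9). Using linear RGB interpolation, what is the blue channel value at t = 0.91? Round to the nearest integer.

B = 46 + 0.91 × (9 − 46) = 12.33 → 12

12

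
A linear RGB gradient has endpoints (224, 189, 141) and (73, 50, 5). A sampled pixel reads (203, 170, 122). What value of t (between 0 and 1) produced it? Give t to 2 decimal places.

0.14

Invert the lerp on the R channel (largest span, 151): t = (203 − 224) / (73 − 224) = -21/-151 = 0.13907.
Check on G: (170 − 189)/(50 − 189) = 0.1367 ✓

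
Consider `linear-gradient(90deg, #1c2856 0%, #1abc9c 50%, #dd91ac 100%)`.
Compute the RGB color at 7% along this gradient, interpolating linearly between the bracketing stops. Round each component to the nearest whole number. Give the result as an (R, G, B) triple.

(28, 61, 96)

7% lies between the 0% and 50% stops, so the local fraction is t = (7 − 0)/(50 − 0) = 7/50 ≈ 0.14.
#1c2856 → (28, 40, 86); #1abc9c → (26, 188, 156).
R = 28 + 0.14 × (26 − 28) = 27.72 → 28
G = 40 + 0.14 × (188 − 40) = 60.72 → 61
B = 86 + 0.14 × (156 − 86) = 95.8 → 96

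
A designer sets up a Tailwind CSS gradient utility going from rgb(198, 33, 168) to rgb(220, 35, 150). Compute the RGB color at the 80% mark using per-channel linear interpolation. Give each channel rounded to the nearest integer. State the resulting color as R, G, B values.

80% corresponds to t = 0.8.
R = 198 + 0.8 × (220 − 198) = 198 + 0.8 × 22 = 215.6 → 216
G = 33 + 0.8 × (35 − 33) = 33 + 0.8 × 2 = 34.6 → 35
B = 168 + 0.8 × (150 − 168) = 168 + 0.8 × -18 = 153.6 → 154
So the blended color is (216, 35, 154), about #d8239a.

(216, 35, 154)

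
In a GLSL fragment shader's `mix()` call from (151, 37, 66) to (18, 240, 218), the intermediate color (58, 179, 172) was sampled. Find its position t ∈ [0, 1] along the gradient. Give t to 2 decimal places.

0.70

Invert the lerp on the G channel (largest span, 203): t = (179 − 37) / (240 − 37) = 142/203 = 0.69951.
Check on R: (58 − 151)/(18 − 151) = 0.6992 ✓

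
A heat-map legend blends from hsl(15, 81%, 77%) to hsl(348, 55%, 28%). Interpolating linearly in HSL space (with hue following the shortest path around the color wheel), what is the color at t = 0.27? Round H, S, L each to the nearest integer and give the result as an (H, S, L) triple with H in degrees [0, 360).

(8, 74, 64)

Hue: 348 − 15 = 333°, but |333| > 180 so the shorter arc goes the other way: Δh = 333 − 360 = -27°.
H = 15 + 0.27 × (-27) = 7.71 → 8°
S = 81 + 0.27 × (55 − 81) = 73.98 → 74%
L = 77 + 0.27 × (28 − 77) = 63.77 → 64%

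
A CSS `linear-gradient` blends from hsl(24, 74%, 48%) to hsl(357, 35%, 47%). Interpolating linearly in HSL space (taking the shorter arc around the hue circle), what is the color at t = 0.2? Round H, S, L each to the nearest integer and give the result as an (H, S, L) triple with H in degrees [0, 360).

(19, 66, 48)

Hue: 357 − 24 = 333°, but |333| > 180 so the shorter arc goes the other way: Δh = 333 − 360 = -27°.
H = 24 + 0.2 × (-27) = 18.6 → 19°
S = 74 + 0.2 × (35 − 74) = 66.2 → 66%
L = 48 + 0.2 × (47 − 48) = 47.8 → 48%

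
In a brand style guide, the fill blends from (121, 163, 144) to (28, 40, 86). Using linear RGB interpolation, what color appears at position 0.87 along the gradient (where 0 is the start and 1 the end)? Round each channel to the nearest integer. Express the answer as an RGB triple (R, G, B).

R = 121 + 0.87 × (28 − 121) = 121 + 0.87 × -93 = 40.09 → 40
G = 163 + 0.87 × (40 − 163) = 163 + 0.87 × -123 = 55.99 → 56
B = 144 + 0.87 × (86 − 144) = 144 + 0.87 × -58 = 93.54 → 94
So the blended color is (40, 56, 94), about #28385e.

(40, 56, 94)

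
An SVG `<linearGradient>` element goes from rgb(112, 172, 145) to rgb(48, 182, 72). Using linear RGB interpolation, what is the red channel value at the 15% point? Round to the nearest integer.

102

R = 112 + 0.15 × (48 − 112) = 102.4 → 102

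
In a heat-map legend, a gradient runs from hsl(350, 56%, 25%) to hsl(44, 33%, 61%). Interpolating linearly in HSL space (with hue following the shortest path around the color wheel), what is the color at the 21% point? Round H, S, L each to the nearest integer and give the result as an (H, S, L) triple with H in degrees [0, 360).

Hue: 44 − 350 = -306°, but |-306| > 180 so the shorter arc goes the other way: Δh = -306 + 360 = 54°.
H = 350 + 0.21 × (54) = 361.34 → 361 → 361 mod 360 = 1°
S = 56 + 0.21 × (33 − 56) = 51.17 → 51%
L = 25 + 0.21 × (61 − 25) = 32.56 → 33%

(1, 51, 33)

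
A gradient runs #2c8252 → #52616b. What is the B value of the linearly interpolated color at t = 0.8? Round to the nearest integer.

B₁ = 82 (from #2c8252), B₂ = 107 (from #52616b).
B = 82 + 0.8 × (107 − 82) = 102 → 102

102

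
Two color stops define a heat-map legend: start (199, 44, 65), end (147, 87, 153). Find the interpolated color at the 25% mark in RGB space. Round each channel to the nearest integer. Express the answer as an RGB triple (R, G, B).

(186, 55, 87)

25% corresponds to t = 0.25.
R = 199 + 0.25 × (147 − 199) = 199 + 0.25 × -52 = 186 → 186
G = 44 + 0.25 × (87 − 44) = 44 + 0.25 × 43 = 54.75 → 55
B = 65 + 0.25 × (153 − 65) = 65 + 0.25 × 88 = 87 → 87
So the blended color is (186, 55, 87), about #ba3757.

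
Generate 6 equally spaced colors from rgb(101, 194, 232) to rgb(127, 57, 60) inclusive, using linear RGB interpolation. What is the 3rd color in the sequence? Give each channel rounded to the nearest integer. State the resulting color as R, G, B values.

(111, 139, 163)

With 6 swatches and endpoints inclusive, swatch 3 sits at t = (3 − 1)/(6 − 1) = 2/5 ≈ 0.4.
R = 101 + 0.4 × (127 − 101) = 111.4 → 111
G = 194 + 0.4 × (57 − 194) = 139.2 → 139
B = 232 + 0.4 × (60 − 232) = 163.2 → 163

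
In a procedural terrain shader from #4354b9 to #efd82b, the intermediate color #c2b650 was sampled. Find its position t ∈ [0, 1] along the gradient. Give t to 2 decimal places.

Invert the lerp on the R channel (largest span, 172): t = (194 − 67) / (239 − 67) = 127/172 = 0.73837.
Check on G: (182 − 84)/(216 − 84) = 0.7424 ✓

0.74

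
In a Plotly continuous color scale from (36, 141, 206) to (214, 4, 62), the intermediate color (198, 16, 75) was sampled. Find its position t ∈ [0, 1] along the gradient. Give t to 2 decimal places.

0.91

Invert the lerp on the R channel (largest span, 178): t = (198 − 36) / (214 − 36) = 162/178 = 0.91011.
Check on G: (16 − 141)/(4 − 141) = 0.9124 ✓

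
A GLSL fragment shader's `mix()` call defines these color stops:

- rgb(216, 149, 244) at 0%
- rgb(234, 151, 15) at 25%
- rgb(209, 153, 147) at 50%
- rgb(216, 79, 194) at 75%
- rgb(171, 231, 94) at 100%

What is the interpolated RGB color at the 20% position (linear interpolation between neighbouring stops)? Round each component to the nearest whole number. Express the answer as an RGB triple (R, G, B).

(230, 151, 61)

20% lies between the 0% and 25% stops, so the local fraction is t = (20 − 0)/(25 − 0) = 20/25 ≈ 0.8.
R = 216 + 0.8 × (234 − 216) = 230.4 → 230
G = 149 + 0.8 × (151 − 149) = 150.6 → 151
B = 244 + 0.8 × (15 − 244) = 60.8 → 61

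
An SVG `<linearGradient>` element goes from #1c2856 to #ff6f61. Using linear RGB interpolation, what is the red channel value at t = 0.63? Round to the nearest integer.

171

R₁ = 28 (from #1c2856), R₂ = 255 (from #ff6f61).
R = 28 + 0.63 × (255 − 28) = 171.01 → 171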